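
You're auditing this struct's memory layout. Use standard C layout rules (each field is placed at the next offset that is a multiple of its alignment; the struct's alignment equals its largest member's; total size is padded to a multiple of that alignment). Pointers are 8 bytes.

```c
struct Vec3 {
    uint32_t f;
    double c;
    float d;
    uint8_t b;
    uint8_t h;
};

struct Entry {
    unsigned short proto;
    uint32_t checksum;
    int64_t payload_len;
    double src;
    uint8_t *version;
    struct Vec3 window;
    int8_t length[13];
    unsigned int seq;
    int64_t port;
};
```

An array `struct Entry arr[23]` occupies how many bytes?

2024

Vec3: @0: f [4B, align 4] → 4; +4 pad (align 8); @8: c [8B, align 8] → 16; @16: d [4B, align 4] → 20; @20: b [1B, align 1] → 21; @21: h [1B, align 1] → 22; +2 tail pad (align 8); size 24, align 8
@0: proto [2B, align 2] → 2
+2 pad (align 4)
@4: checksum [4B, align 4] → 8
@8: payload_len [8B, align 8] → 16
@16: src [8B, align 8] → 24
@24: version [8B, align 8] → 32
@32: window [24B, align 8] → 56
@56: length [13B, align 1] → 69
+3 pad (align 4)
@72: seq [4B, align 4] → 76
+4 pad (align 8)
@80: port [8B, align 8] → 88
size 88, align 8
array of 23: 23 × 88 = 2024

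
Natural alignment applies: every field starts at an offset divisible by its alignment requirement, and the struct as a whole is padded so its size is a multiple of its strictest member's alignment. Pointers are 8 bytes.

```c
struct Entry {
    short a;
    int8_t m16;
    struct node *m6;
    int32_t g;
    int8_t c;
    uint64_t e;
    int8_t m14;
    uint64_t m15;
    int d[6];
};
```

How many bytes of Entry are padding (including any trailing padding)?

15

@0: a [2B, align 2] → 2
@2: m16 [1B, align 1] → 3
+5 pad (align 8)
@8: m6 [8B, align 8] → 16
@16: g [4B, align 4] → 20
@20: c [1B, align 1] → 21
+3 pad (align 8)
@24: e [8B, align 8] → 32
@32: m14 [1B, align 1] → 33
+7 pad (align 8)
@40: m15 [8B, align 8] → 48
@48: d [24B, align 4] → 72
size 72, align 8
data bytes 57, size 72 → padding 15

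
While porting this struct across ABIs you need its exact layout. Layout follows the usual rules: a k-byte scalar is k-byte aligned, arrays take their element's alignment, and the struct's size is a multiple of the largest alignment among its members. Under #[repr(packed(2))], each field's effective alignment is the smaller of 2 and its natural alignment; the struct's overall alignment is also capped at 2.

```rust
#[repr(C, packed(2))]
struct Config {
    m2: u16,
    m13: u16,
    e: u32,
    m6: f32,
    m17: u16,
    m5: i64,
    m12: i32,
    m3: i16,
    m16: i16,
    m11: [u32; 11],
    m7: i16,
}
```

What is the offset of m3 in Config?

0..2  m2  (2B, 2-aligned)
2..4  m13  (2B, 2-aligned)
4..8  e  (4B, 2-aligned)
8..12  m6  (4B, 2-aligned)
12..14  m17  (2B, 2-aligned)
14..22  m5  (8B, 2-aligned)
22..26  m12  (4B, 2-aligned)
26..28  m3  (2B, 2-aligned)

26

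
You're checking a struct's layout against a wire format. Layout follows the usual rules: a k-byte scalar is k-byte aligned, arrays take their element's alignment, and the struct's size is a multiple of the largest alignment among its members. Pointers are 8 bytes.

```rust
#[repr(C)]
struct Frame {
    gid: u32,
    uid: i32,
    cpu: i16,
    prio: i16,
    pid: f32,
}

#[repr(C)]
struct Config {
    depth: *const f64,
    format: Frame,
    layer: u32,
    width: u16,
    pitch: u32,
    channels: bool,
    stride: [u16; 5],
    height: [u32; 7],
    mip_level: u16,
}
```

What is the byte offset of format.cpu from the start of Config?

16

Frame: gid at 0 (size 4, align 4) → ends 4; uid at 4 (size 4, align 4) → ends 8; cpu at 8 (size 2, align 2) → ends 10; prio at 10 (size 2, align 2) → ends 12; pid at 12 (size 4, align 4) → ends 16; total 16 bytes, alignment 4
depth at 0 (size 8, align 8) → ends 8
format at 8 (size 16, align 4) → ends 24
within Frame: cpu at 8
8 + 8 = 16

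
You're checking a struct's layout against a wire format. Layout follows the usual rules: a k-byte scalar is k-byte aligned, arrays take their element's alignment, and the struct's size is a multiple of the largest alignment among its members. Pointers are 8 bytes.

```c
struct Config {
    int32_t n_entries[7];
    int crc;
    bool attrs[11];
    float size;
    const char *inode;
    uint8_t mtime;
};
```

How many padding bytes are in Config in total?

n_entries at 0 (size 28, align 4) → ends 28
crc at 28 (size 4, align 4) → ends 32
attrs at 32 (size 11, align 1) → ends 43
pad 1 to align 4 for size
size at 44 (size 4, align 4) → ends 48
inode at 48 (size 8, align 8) → ends 56
mtime at 56 (size 1, align 1) → ends 57
tail pad 7 to reach multiple of 8
total 64 bytes, alignment 8
data bytes 56, size 64 → padding 8

8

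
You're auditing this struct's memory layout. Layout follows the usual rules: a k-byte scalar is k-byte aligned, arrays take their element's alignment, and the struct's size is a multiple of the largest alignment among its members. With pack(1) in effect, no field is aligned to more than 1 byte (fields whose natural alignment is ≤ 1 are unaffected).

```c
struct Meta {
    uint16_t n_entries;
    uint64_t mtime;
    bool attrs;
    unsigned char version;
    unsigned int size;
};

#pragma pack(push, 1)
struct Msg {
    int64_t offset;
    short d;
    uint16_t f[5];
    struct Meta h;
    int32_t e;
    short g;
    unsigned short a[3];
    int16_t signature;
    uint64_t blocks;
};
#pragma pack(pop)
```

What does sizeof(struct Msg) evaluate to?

Meta: @0: n_entries [2B, align 2] → 2; +6 pad (align 8); @8: mtime [8B, align 8] → 16; @16: attrs [1B, align 1] → 17; @17: version [1B, align 1] → 18; +2 pad (align 4); @20: size [4B, align 4] → 24; size 24, align 8
@0: offset [8B, align 1] → 8
@8: d [2B, align 1] → 10
@10: f [10B, align 1] → 20
@20: h [24B, align 1] → 44
@44: e [4B, align 1] → 48
@48: g [2B, align 1] → 50
@50: a [6B, align 1] → 56
@56: signature [2B, align 1] → 58
@58: blocks [8B, align 1] → 66
size 66, align 1

66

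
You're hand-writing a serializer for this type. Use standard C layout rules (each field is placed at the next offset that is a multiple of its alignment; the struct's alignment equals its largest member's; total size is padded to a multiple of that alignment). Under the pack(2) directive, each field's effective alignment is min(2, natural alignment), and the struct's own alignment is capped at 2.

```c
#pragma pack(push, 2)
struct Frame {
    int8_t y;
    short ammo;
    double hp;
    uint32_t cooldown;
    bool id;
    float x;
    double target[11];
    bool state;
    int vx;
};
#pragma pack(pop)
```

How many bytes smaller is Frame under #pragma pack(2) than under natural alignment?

natural layout:
  y at 0 (size 1, align 1) → ends 1
  pad 1 to align 2 for ammo
  ammo at 2 (size 2, align 2) → ends 4
  pad 4 to align 8 for hp
  hp at 8 (size 8, align 8) → ends 16
  cooldown at 16 (size 4, align 4) → ends 20
  id at 20 (size 1, align 1) → ends 21
  pad 3 to align 4 for x
  x at 24 (size 4, align 4) → ends 28
  pad 4 to align 8 for target
  target at 32 (size 88, align 8) → ends 120
  state at 120 (size 1, align 1) → ends 121
  pad 3 to align 4 for vx
  vx at 124 (size 4, align 4) → ends 128
  total 128 bytes, alignment 8
packed(2) layout:
  y at 0 (size 1, align 1) → ends 1
  pad 1 to align 2 for ammo
  ammo at 2 (size 2, align 2) → ends 4
  hp at 4 (size 8, align 2) → ends 12
  cooldown at 12 (size 4, align 2) → ends 16
  id at 16 (size 1, align 1) → ends 17
  pad 1 to align 2 for x
  x at 18 (size 4, align 2) → ends 22
  target at 22 (size 88, align 2) → ends 110
  state at 110 (size 1, align 1) → ends 111
  pad 1 to align 2 for vx
  vx at 112 (size 4, align 2) → ends 116
  total 116 bytes, alignment 2
128 − 116 = 12

12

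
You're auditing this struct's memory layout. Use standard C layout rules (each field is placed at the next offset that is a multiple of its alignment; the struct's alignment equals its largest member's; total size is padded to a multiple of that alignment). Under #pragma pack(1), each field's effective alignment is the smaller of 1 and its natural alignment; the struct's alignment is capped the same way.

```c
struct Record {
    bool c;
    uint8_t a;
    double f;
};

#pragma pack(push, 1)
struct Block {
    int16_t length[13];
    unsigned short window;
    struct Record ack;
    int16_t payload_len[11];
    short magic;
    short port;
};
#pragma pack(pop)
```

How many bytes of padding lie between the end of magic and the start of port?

Record: @0: c [1B, align 1] → 1; @1: a [1B, align 1] → 2; +6 pad (align 8); @8: f [8B, align 8] → 16; size 16, align 8
@0: length [26B, align 1] → 26
@26: window [2B, align 1] → 28
@28: ack [16B, align 1] → 44
@44: payload_len [22B, align 1] → 66
@66: magic [2B, align 1] → 68
@68: port [2B, align 1] → 70

0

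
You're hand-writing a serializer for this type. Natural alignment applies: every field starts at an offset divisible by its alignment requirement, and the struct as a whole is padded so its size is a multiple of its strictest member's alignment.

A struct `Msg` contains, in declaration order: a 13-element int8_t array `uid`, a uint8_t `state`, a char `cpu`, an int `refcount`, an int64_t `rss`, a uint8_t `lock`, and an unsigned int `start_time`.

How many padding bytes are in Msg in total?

uid at 0 (size 13, align 1) → ends 13
state at 13 (size 1, align 1) → ends 14
cpu at 14 (size 1, align 1) → ends 15
pad 1 to align 4 for refcount
refcount at 16 (size 4, align 4) → ends 20
pad 4 to align 8 for rss
rss at 24 (size 8, align 8) → ends 32
lock at 32 (size 1, align 1) → ends 33
pad 3 to align 4 for start_time
start_time at 36 (size 4, align 4) → ends 40
total 40 bytes, alignment 8
data bytes 32, size 40 → padding 8

8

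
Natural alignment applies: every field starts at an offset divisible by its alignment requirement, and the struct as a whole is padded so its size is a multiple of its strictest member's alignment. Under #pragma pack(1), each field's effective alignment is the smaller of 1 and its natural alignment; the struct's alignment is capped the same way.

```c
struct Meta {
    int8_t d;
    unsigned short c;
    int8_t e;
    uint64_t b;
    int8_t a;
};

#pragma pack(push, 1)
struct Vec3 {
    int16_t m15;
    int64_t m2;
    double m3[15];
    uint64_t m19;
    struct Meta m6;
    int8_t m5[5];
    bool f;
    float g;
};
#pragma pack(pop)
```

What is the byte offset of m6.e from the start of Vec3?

Meta: 0..1  d  (1B, 1-aligned); 1..2  -- padding (1B); 2..4  c  (2B, 2-aligned); 4..5  e  (1B, 1-aligned); 5..8  -- padding (3B); 8..16  b  (8B, 8-aligned); 16..17  a  (1B, 1-aligned); 17..24  -- tail padding (7B); sizeof = 24, alignof = 8
0..2  m15  (2B, 1-aligned)
2..10  m2  (8B, 1-aligned)
10..130  m3  (120B, 1-aligned)
130..138  m19  (8B, 1-aligned)
138..162  m6  (24B, 1-aligned)
within Meta: e at 4
138 + 4 = 142

142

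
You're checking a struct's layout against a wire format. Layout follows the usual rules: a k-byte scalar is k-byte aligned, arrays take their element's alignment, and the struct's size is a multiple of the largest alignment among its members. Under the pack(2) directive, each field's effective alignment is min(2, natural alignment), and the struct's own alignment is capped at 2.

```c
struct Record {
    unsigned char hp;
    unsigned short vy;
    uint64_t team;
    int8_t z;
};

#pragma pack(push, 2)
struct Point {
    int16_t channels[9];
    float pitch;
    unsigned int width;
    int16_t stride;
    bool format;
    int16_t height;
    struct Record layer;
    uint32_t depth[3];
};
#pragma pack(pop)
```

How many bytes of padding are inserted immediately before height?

Record: @0: hp [1B, align 1] → 1; +1 pad (align 2); @2: vy [2B, align 2] → 4; +4 pad (align 8); @8: team [8B, align 8] → 16; @16: z [1B, align 1] → 17; +7 tail pad (align 8); size 24, align 8
@0: channels [18B, align 2] → 18
@18: pitch [4B, align 2] → 22
@22: width [4B, align 2] → 26
@26: stride [2B, align 2] → 28
@28: format [1B, align 1] → 29
+1 pad (align 2)
@30: height [2B, align 2] → 32

1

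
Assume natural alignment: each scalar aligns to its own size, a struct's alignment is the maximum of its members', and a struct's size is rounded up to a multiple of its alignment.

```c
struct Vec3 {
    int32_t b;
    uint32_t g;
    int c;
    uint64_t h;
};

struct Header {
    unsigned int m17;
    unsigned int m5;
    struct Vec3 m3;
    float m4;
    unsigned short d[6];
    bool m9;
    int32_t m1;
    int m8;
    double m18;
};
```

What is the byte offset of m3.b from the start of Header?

Vec3: 0..4  b  (4B, 4-aligned); 4..8  g  (4B, 4-aligned); 8..12  c  (4B, 4-aligned); 12..16  -- padding (4B); 16..24  h  (8B, 8-aligned); sizeof = 24, alignof = 8
0..4  m17  (4B, 4-aligned)
4..8  m5  (4B, 4-aligned)
8..32  m3  (24B, 8-aligned)
within Vec3: b at 0
8 + 0 = 8

8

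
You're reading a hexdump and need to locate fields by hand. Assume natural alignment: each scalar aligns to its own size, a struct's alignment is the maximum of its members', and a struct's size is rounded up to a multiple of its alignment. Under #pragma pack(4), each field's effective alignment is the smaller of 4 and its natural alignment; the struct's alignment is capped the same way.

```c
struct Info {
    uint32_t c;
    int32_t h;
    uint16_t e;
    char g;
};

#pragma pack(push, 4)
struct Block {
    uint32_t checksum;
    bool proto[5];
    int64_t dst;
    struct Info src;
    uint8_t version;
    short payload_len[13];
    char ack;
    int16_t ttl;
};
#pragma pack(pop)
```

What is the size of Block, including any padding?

Info: @0: c [4B, align 4] → 4; @4: h [4B, align 4] → 8; @8: e [2B, align 2] → 10; @10: g [1B, align 1] → 11; +1 tail pad (align 4); size 12, align 4
@0: checksum [4B, align 4] → 4
@4: proto [5B, align 1] → 9
+3 pad (align 4)
@12: dst [8B, align 4] → 20
@20: src [12B, align 4] → 32
@32: version [1B, align 1] → 33
+1 pad (align 2)
@34: payload_len [26B, align 2] → 60
@60: ack [1B, align 1] → 61
+1 pad (align 2)
@62: ttl [2B, align 2] → 64
size 64, align 4

64 bytes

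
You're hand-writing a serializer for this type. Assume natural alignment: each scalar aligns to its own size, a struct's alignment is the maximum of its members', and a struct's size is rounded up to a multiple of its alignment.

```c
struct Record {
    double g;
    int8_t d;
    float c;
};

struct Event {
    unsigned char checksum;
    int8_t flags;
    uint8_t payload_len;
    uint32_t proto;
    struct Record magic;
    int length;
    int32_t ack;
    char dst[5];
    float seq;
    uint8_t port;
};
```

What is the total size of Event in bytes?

Record: 0..8  g  (8B, 8-aligned); 8..9  d  (1B, 1-aligned); 9..12  -- padding (3B); 12..16  c  (4B, 4-aligned); sizeof = 16, alignof = 8
0..1  checksum  (1B, 1-aligned)
1..2  flags  (1B, 1-aligned)
2..3  payload_len  (1B, 1-aligned)
3..4  -- padding (1B)
4..8  proto  (4B, 4-aligned)
8..24  magic  (16B, 8-aligned)
24..28  length  (4B, 4-aligned)
28..32  ack  (4B, 4-aligned)
32..37  dst  (5B, 1-aligned)
37..40  -- padding (3B)
40..44  seq  (4B, 4-aligned)
44..45  port  (1B, 1-aligned)
45..48  -- tail padding (3B)
sizeof = 48, alignof = 8

48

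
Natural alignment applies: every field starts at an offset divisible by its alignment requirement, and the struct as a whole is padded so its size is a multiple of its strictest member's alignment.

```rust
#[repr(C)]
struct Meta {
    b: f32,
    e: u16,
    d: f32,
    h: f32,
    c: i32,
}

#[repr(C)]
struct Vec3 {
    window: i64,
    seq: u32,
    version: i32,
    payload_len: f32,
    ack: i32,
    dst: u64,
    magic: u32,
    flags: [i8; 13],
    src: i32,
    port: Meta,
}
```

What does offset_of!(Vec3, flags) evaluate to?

36

Meta: @0: b [4B, align 4] → 4; @4: e [2B, align 2] → 6; +2 pad (align 4); @8: d [4B, align 4] → 12; @12: h [4B, align 4] → 16; @16: c [4B, align 4] → 20; size 20, align 4
@0: window [8B, align 8] → 8
@8: seq [4B, align 4] → 12
@12: version [4B, align 4] → 16
@16: payload_len [4B, align 4] → 20
@20: ack [4B, align 4] → 24
@24: dst [8B, align 8] → 32
@32: magic [4B, align 4] → 36
@36: flags [13B, align 1] → 49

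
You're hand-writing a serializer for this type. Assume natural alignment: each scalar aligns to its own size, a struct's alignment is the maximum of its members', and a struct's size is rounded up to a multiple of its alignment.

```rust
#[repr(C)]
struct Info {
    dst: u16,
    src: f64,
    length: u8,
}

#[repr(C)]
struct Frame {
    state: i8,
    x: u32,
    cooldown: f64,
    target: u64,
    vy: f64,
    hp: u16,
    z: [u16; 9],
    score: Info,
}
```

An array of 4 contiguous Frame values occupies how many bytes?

Info: 0..2  dst  (2B, 2-aligned); 2..8  -- padding (6B); 8..16  src  (8B, 8-aligned); 16..17  length  (1B, 1-aligned); 17..24  -- tail padding (7B); sizeof = 24, alignof = 8
0..1  state  (1B, 1-aligned)
1..4  -- padding (3B)
4..8  x  (4B, 4-aligned)
8..16  cooldown  (8B, 8-aligned)
16..24  target  (8B, 8-aligned)
24..32  vy  (8B, 8-aligned)
32..34  hp  (2B, 2-aligned)
34..52  z  (18B, 2-aligned)
52..56  -- padding (4B)
56..80  score  (24B, 8-aligned)
sizeof = 80, alignof = 8
array of 4: 4 × 80 = 320

320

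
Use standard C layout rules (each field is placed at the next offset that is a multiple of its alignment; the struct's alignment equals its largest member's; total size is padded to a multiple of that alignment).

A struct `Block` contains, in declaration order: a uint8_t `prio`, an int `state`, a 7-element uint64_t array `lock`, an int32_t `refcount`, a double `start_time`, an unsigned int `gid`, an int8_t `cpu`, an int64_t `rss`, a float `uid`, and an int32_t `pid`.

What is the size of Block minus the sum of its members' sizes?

10

0..1  prio  (1B, 1-aligned)
1..4  -- padding (3B)
4..8  state  (4B, 4-aligned)
8..64  lock  (56B, 8-aligned)
64..68  refcount  (4B, 4-aligned)
68..72  -- padding (4B)
72..80  start_time  (8B, 8-aligned)
80..84  gid  (4B, 4-aligned)
84..85  cpu  (1B, 1-aligned)
85..88  -- padding (3B)
88..96  rss  (8B, 8-aligned)
96..100  uid  (4B, 4-aligned)
100..104  pid  (4B, 4-aligned)
sizeof = 104, alignof = 8
data bytes 94, size 104 → padding 10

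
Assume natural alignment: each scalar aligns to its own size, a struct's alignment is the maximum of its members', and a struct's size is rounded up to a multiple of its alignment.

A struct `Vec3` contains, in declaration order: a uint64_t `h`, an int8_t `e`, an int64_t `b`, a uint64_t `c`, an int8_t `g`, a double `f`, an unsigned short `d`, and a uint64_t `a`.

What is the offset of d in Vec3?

48

0..8  h  (8B, 8-aligned)
8..9  e  (1B, 1-aligned)
9..16  -- padding (7B)
16..24  b  (8B, 8-aligned)
24..32  c  (8B, 8-aligned)
32..33  g  (1B, 1-aligned)
33..40  -- padding (7B)
40..48  f  (8B, 8-aligned)
48..50  d  (2B, 2-aligned)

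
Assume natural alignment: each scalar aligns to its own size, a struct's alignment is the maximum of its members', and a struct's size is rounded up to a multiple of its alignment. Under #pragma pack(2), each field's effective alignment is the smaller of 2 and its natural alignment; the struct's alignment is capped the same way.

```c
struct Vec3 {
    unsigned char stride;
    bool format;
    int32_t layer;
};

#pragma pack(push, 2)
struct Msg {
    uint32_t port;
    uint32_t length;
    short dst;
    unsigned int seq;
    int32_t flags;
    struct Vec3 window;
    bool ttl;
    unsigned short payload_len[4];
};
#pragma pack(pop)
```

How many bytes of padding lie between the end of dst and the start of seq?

0

Vec3: 0..1  stride  (1B, 1-aligned); 1..2  format  (1B, 1-aligned); 2..4  -- padding (2B); 4..8  layer  (4B, 4-aligned); sizeof = 8, alignof = 4
0..4  port  (4B, 2-aligned)
4..8  length  (4B, 2-aligned)
8..10  dst  (2B, 2-aligned)
10..14  seq  (4B, 2-aligned)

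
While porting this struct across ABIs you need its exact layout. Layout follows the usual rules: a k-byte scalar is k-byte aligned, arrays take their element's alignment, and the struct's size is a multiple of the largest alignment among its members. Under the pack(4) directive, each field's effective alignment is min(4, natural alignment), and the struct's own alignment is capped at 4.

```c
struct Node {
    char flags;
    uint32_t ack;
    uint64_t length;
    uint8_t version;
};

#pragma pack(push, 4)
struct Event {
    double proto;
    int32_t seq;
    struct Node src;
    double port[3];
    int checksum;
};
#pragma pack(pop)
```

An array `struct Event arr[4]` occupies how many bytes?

Node: flags at 0 (size 1, align 1) → ends 1; pad 3 to align 4 for ack; ack at 4 (size 4, align 4) → ends 8; length at 8 (size 8, align 8) → ends 16; version at 16 (size 1, align 1) → ends 17; tail pad 7 to reach multiple of 8; total 24 bytes, alignment 8
proto at 0 (size 8, align 4) → ends 8
seq at 8 (size 4, align 4) → ends 12
src at 12 (size 24, align 4) → ends 36
port at 36 (size 24, align 4) → ends 60
checksum at 60 (size 4, align 4) → ends 64
total 64 bytes, alignment 4
array of 4: 4 × 64 = 256

256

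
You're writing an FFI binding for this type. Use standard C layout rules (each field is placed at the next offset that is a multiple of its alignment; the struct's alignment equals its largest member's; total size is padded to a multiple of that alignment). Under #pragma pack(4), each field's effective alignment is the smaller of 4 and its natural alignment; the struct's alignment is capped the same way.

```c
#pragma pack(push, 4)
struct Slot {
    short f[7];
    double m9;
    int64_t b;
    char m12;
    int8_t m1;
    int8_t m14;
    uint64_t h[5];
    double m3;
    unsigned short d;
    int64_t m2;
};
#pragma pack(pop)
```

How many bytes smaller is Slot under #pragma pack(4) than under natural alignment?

8

natural layout:
  @0: f [14B, align 2] → 14
  +2 pad (align 8)
  @16: m9 [8B, align 8] → 24
  @24: b [8B, align 8] → 32
  @32: m12 [1B, align 1] → 33
  @33: m1 [1B, align 1] → 34
  @34: m14 [1B, align 1] → 35
  +5 pad (align 8)
  @40: h [40B, align 8] → 80
  @80: m3 [8B, align 8] → 88
  @88: d [2B, align 2] → 90
  +6 pad (align 8)
  @96: m2 [8B, align 8] → 104
  size 104, align 8
packed(4) layout:
  @0: f [14B, align 2] → 14
  +2 pad (align 4)
  @16: m9 [8B, align 4] → 24
  @24: b [8B, align 4] → 32
  @32: m12 [1B, align 1] → 33
  @33: m1 [1B, align 1] → 34
  @34: m14 [1B, align 1] → 35
  +1 pad (align 4)
  @36: h [40B, align 4] → 76
  @76: m3 [8B, align 4] → 84
  @84: d [2B, align 2] → 86
  +2 pad (align 4)
  @88: m2 [8B, align 4] → 96
  size 96, align 4
104 − 96 = 8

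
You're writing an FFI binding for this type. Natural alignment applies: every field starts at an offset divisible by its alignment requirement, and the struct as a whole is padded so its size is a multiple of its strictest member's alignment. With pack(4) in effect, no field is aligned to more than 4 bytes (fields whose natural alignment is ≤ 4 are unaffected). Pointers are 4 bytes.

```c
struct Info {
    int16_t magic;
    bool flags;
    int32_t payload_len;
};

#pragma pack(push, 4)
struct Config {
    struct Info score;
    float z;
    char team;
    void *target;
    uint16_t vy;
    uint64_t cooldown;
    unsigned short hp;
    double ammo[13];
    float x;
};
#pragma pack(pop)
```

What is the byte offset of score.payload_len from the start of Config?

4

Info: magic at 0 (size 2, align 2) → ends 2; flags at 2 (size 1, align 1) → ends 3; pad 1 to align 4 for payload_len; payload_len at 4 (size 4, align 4) → ends 8; total 8 bytes, alignment 4
score at 0 (size 8, align 4) → ends 8
within Info: payload_len at 4
0 + 4 = 4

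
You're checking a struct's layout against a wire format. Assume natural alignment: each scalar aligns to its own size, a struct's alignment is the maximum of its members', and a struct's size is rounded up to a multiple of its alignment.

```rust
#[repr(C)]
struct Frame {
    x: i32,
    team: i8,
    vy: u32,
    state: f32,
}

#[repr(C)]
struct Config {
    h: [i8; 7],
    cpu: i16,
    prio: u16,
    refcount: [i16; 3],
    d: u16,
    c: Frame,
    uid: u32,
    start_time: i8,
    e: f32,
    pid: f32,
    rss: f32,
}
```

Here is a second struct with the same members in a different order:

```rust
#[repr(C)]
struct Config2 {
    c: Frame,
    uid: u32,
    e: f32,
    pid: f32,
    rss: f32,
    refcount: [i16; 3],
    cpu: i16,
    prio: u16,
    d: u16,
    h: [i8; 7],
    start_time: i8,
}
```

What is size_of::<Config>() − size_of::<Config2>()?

Frame: 0..4  x  (4B, 4-aligned); 4..5  team  (1B, 1-aligned); 5..8  -- padding (3B); 8..12  vy  (4B, 4-aligned); 12..16  state  (4B, 4-aligned); sizeof = 16, alignof = 4
0..7  h  (7B, 1-aligned)
7..8  -- padding (1B)
8..10  cpu  (2B, 2-aligned)
10..12  prio  (2B, 2-aligned)
12..18  refcount  (6B, 2-aligned)
18..20  d  (2B, 2-aligned)
20..36  c  (16B, 4-aligned)
36..40  uid  (4B, 4-aligned)
40..41  start_time  (1B, 1-aligned)
41..44  -- padding (3B)
44..48  e  (4B, 4-aligned)
48..52  pid  (4B, 4-aligned)
52..56  rss  (4B, 4-aligned)
sizeof = 56, alignof = 4
— Config2 —
0..16  c  (16B, 4-aligned)
16..20  uid  (4B, 4-aligned)
20..24  e  (4B, 4-aligned)
24..28  pid  (4B, 4-aligned)
28..32  rss  (4B, 4-aligned)
32..38  refcount  (6B, 2-aligned)
38..40  cpu  (2B, 2-aligned)
40..42  prio  (2B, 2-aligned)
42..44  d  (2B, 2-aligned)
44..51  h  (7B, 1-aligned)
51..52  start_time  (1B, 1-aligned)
sizeof = 52, alignof = 4
56 − 52 = 4

4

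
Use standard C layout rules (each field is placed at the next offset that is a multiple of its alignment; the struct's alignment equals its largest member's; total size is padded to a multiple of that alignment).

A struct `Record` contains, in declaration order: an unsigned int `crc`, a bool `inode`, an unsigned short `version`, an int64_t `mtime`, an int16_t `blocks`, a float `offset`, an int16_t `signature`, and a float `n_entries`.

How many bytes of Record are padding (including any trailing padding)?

5

@0: crc [4B, align 4] → 4
@4: inode [1B, align 1] → 5
+1 pad (align 2)
@6: version [2B, align 2] → 8
@8: mtime [8B, align 8] → 16
@16: blocks [2B, align 2] → 18
+2 pad (align 4)
@20: offset [4B, align 4] → 24
@24: signature [2B, align 2] → 26
+2 pad (align 4)
@28: n_entries [4B, align 4] → 32
size 32, align 8
data bytes 27, size 32 → padding 5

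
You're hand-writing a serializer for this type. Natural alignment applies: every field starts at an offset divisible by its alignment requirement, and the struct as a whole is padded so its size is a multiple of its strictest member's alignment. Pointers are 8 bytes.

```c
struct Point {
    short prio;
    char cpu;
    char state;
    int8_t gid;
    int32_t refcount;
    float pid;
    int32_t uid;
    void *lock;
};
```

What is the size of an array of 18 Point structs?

576

0..2  prio  (2B, 2-aligned)
2..3  cpu  (1B, 1-aligned)
3..4  state  (1B, 1-aligned)
4..5  gid  (1B, 1-aligned)
5..8  -- padding (3B)
8..12  refcount  (4B, 4-aligned)
12..16  pid  (4B, 4-aligned)
16..20  uid  (4B, 4-aligned)
20..24  -- padding (4B)
24..32  lock  (8B, 8-aligned)
sizeof = 32, alignof = 8
array of 18: 18 × 32 = 576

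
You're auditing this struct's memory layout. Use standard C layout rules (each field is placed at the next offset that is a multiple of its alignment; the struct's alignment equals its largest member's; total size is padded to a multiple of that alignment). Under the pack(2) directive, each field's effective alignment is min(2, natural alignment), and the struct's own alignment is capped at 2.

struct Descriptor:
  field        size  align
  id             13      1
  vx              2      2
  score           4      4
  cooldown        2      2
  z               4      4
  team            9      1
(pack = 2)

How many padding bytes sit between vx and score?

@0: id [13B, align 1] → 13
+1 pad (align 2)
@14: vx [2B, align 2] → 16
@16: score [4B, align 2] → 20

0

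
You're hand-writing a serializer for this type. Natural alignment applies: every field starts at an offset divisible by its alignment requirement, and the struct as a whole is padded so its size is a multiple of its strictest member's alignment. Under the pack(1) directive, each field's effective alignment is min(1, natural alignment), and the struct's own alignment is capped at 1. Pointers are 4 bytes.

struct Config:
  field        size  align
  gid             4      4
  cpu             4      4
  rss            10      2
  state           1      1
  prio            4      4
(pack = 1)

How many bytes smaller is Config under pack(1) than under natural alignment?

1

natural layout:
  0..4  gid  (4B, 4-aligned)
  4..8  cpu  (4B, 4-aligned)
  8..18  rss  (10B, 2-aligned)
  18..19  state  (1B, 1-aligned)
  19..20  -- padding (1B)
  20..24  prio  (4B, 4-aligned)
  sizeof = 24, alignof = 4
packed(1) layout:
  0..4  gid  (4B, 1-aligned)
  4..8  cpu  (4B, 1-aligned)
  8..18  rss  (10B, 1-aligned)
  18..19  state  (1B, 1-aligned)
  19..23  prio  (4B, 1-aligned)
  sizeof = 23, alignof = 1
24 − 23 = 1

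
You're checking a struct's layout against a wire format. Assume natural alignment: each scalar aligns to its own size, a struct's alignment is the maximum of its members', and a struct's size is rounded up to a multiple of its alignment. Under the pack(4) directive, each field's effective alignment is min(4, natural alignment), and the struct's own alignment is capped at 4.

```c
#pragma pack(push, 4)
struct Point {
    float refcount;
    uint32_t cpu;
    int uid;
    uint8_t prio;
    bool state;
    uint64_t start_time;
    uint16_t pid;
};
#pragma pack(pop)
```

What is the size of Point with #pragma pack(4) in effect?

28

refcount at 0 (size 4, align 4) → ends 4
cpu at 4 (size 4, align 4) → ends 8
uid at 8 (size 4, align 4) → ends 12
prio at 12 (size 1, align 1) → ends 13
state at 13 (size 1, align 1) → ends 14
pad 2 to align 4 for start_time
start_time at 16 (size 8, align 4) → ends 24
pid at 24 (size 2, align 2) → ends 26
tail pad 2 to reach multiple of 4
total 28 bytes, alignment 4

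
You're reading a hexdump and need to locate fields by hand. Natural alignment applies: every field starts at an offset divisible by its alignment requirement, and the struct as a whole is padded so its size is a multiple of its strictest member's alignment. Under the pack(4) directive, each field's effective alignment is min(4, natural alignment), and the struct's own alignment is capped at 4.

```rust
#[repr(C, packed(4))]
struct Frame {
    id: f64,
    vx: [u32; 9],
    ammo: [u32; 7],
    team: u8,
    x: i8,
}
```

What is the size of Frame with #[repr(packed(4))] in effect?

76

0..8  id  (8B, 4-aligned)
8..44  vx  (36B, 4-aligned)
44..72  ammo  (28B, 4-aligned)
72..73  team  (1B, 1-aligned)
73..74  x  (1B, 1-aligned)
74..76  -- tail padding (2B)
sizeof = 76, alignof = 4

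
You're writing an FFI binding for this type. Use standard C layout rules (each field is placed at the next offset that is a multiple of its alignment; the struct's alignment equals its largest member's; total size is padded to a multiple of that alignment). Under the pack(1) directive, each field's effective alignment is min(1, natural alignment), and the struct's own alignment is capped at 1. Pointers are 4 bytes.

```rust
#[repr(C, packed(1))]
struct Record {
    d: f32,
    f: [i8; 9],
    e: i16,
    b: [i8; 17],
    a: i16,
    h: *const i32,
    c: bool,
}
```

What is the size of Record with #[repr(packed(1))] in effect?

@0: d [4B, align 1] → 4
@4: f [9B, align 1] → 13
@13: e [2B, align 1] → 15
@15: b [17B, align 1] → 32
@32: a [2B, align 1] → 34
@34: h [4B, align 1] → 38
@38: c [1B, align 1] → 39
size 39, align 1

39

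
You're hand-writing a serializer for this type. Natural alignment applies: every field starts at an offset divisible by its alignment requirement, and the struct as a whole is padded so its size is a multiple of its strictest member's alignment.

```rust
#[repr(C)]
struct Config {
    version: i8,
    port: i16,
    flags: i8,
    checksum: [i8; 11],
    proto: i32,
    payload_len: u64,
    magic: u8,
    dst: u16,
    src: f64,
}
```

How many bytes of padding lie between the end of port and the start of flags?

@0: version [1B, align 1] → 1
+1 pad (align 2)
@2: port [2B, align 2] → 4
@4: flags [1B, align 1] → 5

0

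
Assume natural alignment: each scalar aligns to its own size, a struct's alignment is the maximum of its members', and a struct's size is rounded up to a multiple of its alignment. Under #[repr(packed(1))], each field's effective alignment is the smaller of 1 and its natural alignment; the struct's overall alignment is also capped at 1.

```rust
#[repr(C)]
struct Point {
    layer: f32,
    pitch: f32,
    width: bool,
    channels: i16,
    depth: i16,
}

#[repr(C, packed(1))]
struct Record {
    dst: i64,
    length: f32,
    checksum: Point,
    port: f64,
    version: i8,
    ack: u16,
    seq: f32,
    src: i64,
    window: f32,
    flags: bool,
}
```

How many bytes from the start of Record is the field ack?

37

Point: 0..4  layer  (4B, 4-aligned); 4..8  pitch  (4B, 4-aligned); 8..9  width  (1B, 1-aligned); 9..10  -- padding (1B); 10..12  channels  (2B, 2-aligned); 12..14  depth  (2B, 2-aligned); 14..16  -- tail padding (2B); sizeof = 16, alignof = 4
0..8  dst  (8B, 1-aligned)
8..12  length  (4B, 1-aligned)
12..28  checksum  (16B, 1-aligned)
28..36  port  (8B, 1-aligned)
36..37  version  (1B, 1-aligned)
37..39  ack  (2B, 1-aligned)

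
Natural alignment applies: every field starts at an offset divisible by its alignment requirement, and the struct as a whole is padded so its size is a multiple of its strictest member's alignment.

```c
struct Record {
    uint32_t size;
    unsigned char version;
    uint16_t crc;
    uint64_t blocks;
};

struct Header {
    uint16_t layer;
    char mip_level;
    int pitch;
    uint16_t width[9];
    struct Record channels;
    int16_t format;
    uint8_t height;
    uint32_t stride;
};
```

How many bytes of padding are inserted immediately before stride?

Record: size at 0 (size 4, align 4) → ends 4; version at 4 (size 1, align 1) → ends 5; pad 1 to align 2 for crc; crc at 6 (size 2, align 2) → ends 8; blocks at 8 (size 8, align 8) → ends 16; total 16 bytes, alignment 8
layer at 0 (size 2, align 2) → ends 2
mip_level at 2 (size 1, align 1) → ends 3
pad 1 to align 4 for pitch
pitch at 4 (size 4, align 4) → ends 8
width at 8 (size 18, align 2) → ends 26
pad 6 to align 8 for channels
channels at 32 (size 16, align 8) → ends 48
format at 48 (size 2, align 2) → ends 50
height at 50 (size 1, align 1) → ends 51
pad 1 to align 4 for stride
stride at 52 (size 4, align 4) → ends 56

1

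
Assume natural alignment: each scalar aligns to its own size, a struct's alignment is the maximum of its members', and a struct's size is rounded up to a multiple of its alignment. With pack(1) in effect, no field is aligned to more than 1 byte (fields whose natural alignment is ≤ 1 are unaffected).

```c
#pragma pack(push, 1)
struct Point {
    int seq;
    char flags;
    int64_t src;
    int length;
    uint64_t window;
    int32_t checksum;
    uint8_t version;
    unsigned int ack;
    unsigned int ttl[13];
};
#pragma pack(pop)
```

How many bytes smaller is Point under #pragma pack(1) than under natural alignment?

natural layout:
  seq at 0 (size 4, align 4) → ends 4
  flags at 4 (size 1, align 1) → ends 5
  pad 3 to align 8 for src
  src at 8 (size 8, align 8) → ends 16
  length at 16 (size 4, align 4) → ends 20
  pad 4 to align 8 for window
  window at 24 (size 8, align 8) → ends 32
  checksum at 32 (size 4, align 4) → ends 36
  version at 36 (size 1, align 1) → ends 37
  pad 3 to align 4 for ack
  ack at 40 (size 4, align 4) → ends 44
  ttl at 44 (size 52, align 4) → ends 96
  total 96 bytes, alignment 8
packed(1) layout:
  seq at 0 (size 4, align 1) → ends 4
  flags at 4 (size 1, align 1) → ends 5
  src at 5 (size 8, align 1) → ends 13
  length at 13 (size 4, align 1) → ends 17
  window at 17 (size 8, align 1) → ends 25
  checksum at 25 (size 4, align 1) → ends 29
  version at 29 (size 1, align 1) → ends 30
  ack at 30 (size 4, align 1) → ends 34
  ttl at 34 (size 52, align 1) → ends 86
  total 86 bytes, alignment 1
96 − 86 = 10

10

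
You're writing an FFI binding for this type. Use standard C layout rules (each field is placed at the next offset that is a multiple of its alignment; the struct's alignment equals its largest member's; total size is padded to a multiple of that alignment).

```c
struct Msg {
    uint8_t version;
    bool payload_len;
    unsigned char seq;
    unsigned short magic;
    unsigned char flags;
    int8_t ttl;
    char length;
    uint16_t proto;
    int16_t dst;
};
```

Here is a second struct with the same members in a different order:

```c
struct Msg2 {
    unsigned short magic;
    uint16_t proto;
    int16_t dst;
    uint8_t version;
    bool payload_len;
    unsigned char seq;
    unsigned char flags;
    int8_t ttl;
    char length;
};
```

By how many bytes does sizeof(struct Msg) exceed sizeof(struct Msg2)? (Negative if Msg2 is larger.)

2

@0: version [1B, align 1] → 1
@1: payload_len [1B, align 1] → 2
@2: seq [1B, align 1] → 3
+1 pad (align 2)
@4: magic [2B, align 2] → 6
@6: flags [1B, align 1] → 7
@7: ttl [1B, align 1] → 8
@8: length [1B, align 1] → 9
+1 pad (align 2)
@10: proto [2B, align 2] → 12
@12: dst [2B, align 2] → 14
size 14, align 2
— Msg2 —
@0: magic [2B, align 2] → 2
@2: proto [2B, align 2] → 4
@4: dst [2B, align 2] → 6
@6: version [1B, align 1] → 7
@7: payload_len [1B, align 1] → 8
@8: seq [1B, align 1] → 9
@9: flags [1B, align 1] → 10
@10: ttl [1B, align 1] → 11
@11: length [1B, align 1] → 12
size 12, align 2
14 − 12 = 2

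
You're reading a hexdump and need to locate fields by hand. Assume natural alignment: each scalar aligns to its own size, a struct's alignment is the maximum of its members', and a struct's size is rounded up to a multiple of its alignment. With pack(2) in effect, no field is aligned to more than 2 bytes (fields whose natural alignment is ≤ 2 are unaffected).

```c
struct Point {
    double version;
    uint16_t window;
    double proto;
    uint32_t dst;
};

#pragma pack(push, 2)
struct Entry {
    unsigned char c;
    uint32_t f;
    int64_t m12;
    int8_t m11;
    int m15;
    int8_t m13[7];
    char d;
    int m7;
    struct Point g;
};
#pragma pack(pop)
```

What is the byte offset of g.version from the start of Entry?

Point: @0: version [8B, align 8] → 8; @8: window [2B, align 2] → 10; +6 pad (align 8); @16: proto [8B, align 8] → 24; @24: dst [4B, align 4] → 28; +4 tail pad (align 8); size 32, align 8
@0: c [1B, align 1] → 1
+1 pad (align 2)
@2: f [4B, align 2] → 6
@6: m12 [8B, align 2] → 14
@14: m11 [1B, align 1] → 15
+1 pad (align 2)
@16: m15 [4B, align 2] → 20
@20: m13 [7B, align 1] → 27
@27: d [1B, align 1] → 28
@28: m7 [4B, align 2] → 32
@32: g [32B, align 2] → 64
within Point: version at 0
32 + 0 = 32

32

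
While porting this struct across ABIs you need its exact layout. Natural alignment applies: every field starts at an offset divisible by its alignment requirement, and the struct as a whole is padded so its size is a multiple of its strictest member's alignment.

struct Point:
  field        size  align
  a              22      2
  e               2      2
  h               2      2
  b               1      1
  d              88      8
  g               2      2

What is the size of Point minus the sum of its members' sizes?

11

@0: a [22B, align 2] → 22
@22: e [2B, align 2] → 24
@24: h [2B, align 2] → 26
@26: b [1B, align 1] → 27
+5 pad (align 8)
@32: d [88B, align 8] → 120
@120: g [2B, align 2] → 122
+6 tail pad (align 8)
size 128, align 8
data bytes 117, size 128 → padding 11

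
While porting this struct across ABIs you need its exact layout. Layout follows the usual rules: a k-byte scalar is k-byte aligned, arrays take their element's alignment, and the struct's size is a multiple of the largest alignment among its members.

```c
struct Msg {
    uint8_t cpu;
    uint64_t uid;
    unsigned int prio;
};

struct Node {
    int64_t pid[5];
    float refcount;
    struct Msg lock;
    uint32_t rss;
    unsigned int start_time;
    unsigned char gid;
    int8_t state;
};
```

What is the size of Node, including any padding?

88 bytes

Msg: cpu at 0 (size 1, align 1) → ends 1; pad 7 to align 8 for uid; uid at 8 (size 8, align 8) → ends 16; prio at 16 (size 4, align 4) → ends 20; tail pad 4 to reach multiple of 8; total 24 bytes, alignment 8
pid at 0 (size 40, align 8) → ends 40
refcount at 40 (size 4, align 4) → ends 44
pad 4 to align 8 for lock
lock at 48 (size 24, align 8) → ends 72
rss at 72 (size 4, align 4) → ends 76
start_time at 76 (size 4, align 4) → ends 80
gid at 80 (size 1, align 1) → ends 81
state at 81 (size 1, align 1) → ends 82
tail pad 6 to reach multiple of 8
total 88 bytes, alignment 8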